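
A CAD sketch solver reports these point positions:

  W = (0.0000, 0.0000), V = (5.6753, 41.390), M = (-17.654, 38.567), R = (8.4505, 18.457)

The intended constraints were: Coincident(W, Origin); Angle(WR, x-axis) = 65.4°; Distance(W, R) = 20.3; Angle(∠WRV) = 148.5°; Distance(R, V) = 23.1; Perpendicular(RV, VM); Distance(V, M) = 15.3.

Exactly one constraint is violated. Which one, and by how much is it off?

Distance(V, M) = 15.3 — off by 8.20.

W = (0.00, 0.00) ✓; WR at 65.40° ✓; |WR| = 20.30 ✓; ∠WRV = 148.5° ✓; |RV| = 23.10 ✓; ∠(RV, VM) = 90.00° ✓; |VM| = 23.50 ✗.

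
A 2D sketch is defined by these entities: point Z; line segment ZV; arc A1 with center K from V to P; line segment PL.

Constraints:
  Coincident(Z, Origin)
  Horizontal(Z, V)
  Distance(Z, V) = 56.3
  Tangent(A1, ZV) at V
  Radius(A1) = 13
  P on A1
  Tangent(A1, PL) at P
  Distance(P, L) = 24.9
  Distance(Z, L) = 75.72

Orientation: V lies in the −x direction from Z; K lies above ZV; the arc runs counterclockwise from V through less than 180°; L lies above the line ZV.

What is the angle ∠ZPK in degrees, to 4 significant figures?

110.6°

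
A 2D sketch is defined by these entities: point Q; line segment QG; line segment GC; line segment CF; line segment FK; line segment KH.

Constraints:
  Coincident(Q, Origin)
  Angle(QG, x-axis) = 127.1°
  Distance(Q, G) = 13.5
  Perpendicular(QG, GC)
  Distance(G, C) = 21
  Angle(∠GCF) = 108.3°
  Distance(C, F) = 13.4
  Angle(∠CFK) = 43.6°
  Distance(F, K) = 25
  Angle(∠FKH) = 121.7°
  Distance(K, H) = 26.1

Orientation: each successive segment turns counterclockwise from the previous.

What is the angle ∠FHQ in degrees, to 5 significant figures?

34.310°

Q is at the origin; QG runs at 127.1° with length 13.5, so G = (-8.1433, 10.767). QG ⟂ GC, so GC runs at -142.90°; with |GC| = 21.0, C = (-24.893, -1.9000). ∠GCF = 108.3° gives CF at -71.200° from the x-axis; with |CF| = 13.4, F = (-20.574, -14.585). ∠CFK = 43.6° gives FK at 65.200° from the x-axis; with |FK| = 25.0, K = (-10.088, 8.1094). ∠FKH = 121.7° gives KH at 123.50° from the x-axis; with |KH| = 26.1, H = (-24.493, 29.874). Then cos ∠FHQ = HF·HQ / (|HF||HQ|), giving 34.310°.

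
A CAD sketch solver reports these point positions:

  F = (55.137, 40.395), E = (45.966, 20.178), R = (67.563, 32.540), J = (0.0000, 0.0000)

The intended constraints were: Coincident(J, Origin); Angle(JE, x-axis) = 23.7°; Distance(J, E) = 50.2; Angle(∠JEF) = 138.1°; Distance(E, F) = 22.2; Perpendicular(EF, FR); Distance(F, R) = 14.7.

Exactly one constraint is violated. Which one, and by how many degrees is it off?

Perpendicular(EF, FR) — off by 7.90°.

J = (0.00, 0.00) ✓; JE at 23.70° ✓; |JE| = 50.20 ✓; ∠JEF = 138.1° ✓; |EF| = 22.20 ✓; ∠(EF, FR) = 97.90° ✗; |FR| = 14.70 ✓.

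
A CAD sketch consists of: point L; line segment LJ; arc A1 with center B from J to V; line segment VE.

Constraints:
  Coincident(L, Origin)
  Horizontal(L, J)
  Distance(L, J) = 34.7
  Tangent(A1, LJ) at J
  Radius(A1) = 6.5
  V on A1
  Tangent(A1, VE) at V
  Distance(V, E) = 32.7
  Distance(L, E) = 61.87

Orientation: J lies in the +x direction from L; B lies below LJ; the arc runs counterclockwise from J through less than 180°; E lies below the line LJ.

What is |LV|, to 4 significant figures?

31.51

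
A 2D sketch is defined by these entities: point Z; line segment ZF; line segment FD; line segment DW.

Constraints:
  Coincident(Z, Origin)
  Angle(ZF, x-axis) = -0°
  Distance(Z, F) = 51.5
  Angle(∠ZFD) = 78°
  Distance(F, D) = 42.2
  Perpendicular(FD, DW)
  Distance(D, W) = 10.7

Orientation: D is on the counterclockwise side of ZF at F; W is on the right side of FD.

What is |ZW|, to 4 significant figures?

68.72

Z is at the origin; ZF runs at -0.0° with length 51.5, so F = 51.5·(cos -0.0°, sin -0.0°) = (51.50, -0.000). ∠ZFD = 78.0°, so FD runs at -0.0° + (180° − 78.0°) = 102.0° from the x-axis; with |FD| = 42.2, D = F + 42.2·(cos 102.0°, sin 102.0°) = (42.73, 41.28). FD ⟂ DW; with |DW| = 10.7 on the right of FD, W = D + 10.7·(0.9781, 0.2079) = (53.19, 43.50). Then |ZW| = |W − Z| = 68.72.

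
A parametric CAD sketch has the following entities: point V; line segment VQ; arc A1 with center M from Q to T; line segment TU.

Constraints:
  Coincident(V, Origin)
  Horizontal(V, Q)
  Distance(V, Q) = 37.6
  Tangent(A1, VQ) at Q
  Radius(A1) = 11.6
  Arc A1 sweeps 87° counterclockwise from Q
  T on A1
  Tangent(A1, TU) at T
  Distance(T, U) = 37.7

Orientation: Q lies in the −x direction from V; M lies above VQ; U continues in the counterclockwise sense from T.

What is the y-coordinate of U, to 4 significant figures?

48.64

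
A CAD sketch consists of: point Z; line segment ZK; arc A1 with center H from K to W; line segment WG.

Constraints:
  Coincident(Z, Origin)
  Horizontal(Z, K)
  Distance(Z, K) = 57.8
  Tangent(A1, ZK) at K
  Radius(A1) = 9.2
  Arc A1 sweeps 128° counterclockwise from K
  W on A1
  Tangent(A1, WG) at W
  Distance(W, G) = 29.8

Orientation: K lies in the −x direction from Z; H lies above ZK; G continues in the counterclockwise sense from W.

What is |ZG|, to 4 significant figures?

78.85

Z is at the origin; ZK is horizontal with |ZK| = 57.8 and K on the −x side, so K = (-57.80, 0.000). Tangency of A1 to ZK means the radius HK is perpendicular to ZK, so H = K + (0, 9.2) = (-57.80, 9.200). On A1, K sits at bearing -90° from H; a 128° counterclockwise sweep puts W at bearing 38°, so W = H + 9.2·(cos 38°, sin 38°) = (-50.55, 14.86). Since A1 is tangent to WG there, HW ⟂ WG, so WG runs along (−sin 38°, cos 38°); with |WG| = 29.8, G = (-68.90, 38.35). Then |ZG| = |G − Z| = 78.85.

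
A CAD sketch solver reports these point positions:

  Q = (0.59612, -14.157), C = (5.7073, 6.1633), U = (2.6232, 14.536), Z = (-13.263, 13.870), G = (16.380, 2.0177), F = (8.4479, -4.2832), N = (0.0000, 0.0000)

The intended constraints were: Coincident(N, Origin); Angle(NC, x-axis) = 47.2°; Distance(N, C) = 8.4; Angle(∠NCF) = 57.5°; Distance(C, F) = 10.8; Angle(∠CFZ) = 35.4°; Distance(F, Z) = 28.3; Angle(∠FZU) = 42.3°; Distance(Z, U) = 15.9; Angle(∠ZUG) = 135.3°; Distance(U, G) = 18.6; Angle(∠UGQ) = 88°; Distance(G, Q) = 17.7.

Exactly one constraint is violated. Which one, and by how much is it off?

Distance(G, Q) = 17.7 — off by 4.90.

N = (0.00, 0.00) ✓; NC at 47.20° ✓; |NC| = 8.400 ✓; ∠NCF = 57.50° ✓; |CF| = 10.80 ✓; ∠CFZ = 35.40° ✓; |FZ| = 28.30 ✓; ∠FZU = 42.30° ✓; |ZU| = 15.90 ✓; ∠ZUG = 135.3° ✓; |UG| = 18.60 ✓; ∠UGQ = 88.00° ✓; |GQ| = 22.60 ✗.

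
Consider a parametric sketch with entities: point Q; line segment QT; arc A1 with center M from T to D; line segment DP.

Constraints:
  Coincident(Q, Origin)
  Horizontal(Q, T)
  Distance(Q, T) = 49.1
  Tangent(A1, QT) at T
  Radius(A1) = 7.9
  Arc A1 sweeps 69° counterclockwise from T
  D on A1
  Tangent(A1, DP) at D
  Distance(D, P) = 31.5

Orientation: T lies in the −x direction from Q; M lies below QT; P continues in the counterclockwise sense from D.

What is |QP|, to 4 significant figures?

76.03

Q is at the origin; QT is horizontal with |QT| = 49.1 and T on the −x side, so T = (-49.10, 0.000). The tangent condition forces MT to be normal to QT, so M = T + (0, -7.9) = (-49.10, -7.900). On A1, T sits at bearing 90° from M; a 69° counterclockwise sweep puts D at bearing 159°, so D = M + 7.9·(cos 159°, sin 159°) = (-56.48, -5.069). Since A1 is tangent to DP there, MD ⟂ DP, so DP runs along (−sin 159°, cos 159°); with |DP| = 31.5, P = (-67.76, -34.48). Then |QP| = |P − Q| = 76.03.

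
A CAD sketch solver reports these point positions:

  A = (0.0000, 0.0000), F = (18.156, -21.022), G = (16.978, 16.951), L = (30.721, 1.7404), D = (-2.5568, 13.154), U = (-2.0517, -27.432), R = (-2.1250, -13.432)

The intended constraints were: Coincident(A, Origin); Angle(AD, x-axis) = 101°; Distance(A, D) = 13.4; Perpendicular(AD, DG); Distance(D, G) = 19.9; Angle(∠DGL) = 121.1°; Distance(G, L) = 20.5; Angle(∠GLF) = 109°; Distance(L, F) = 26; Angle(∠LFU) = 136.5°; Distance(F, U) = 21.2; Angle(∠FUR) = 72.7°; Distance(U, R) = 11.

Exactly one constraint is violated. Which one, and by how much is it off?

Distance(U, R) = 11 — off by 3.00.

A = (0.00, 0.00) ✓; AD at 101.0° ✓; |AD| = 13.40 ✓; ∠(AD, DG) = 90.00° ✓; |DG| = 19.90 ✓; ∠DGL = 121.1° ✓; |GL| = 20.50 ✓; ∠GLF = 109.0° ✓; |LF| = 26.00 ✓; ∠LFU = 136.5° ✓; |FU| = 21.20 ✓; ∠FUR = 72.70° ✓; |UR| = 14.00 ✗.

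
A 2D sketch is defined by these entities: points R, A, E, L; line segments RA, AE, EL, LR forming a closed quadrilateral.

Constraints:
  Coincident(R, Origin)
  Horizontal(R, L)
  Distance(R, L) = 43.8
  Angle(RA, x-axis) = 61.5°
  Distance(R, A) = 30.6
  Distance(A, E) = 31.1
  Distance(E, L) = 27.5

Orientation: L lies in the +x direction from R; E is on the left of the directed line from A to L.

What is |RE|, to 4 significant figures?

53.30

Checks: |AE| = 31.10 ✓; |EL| = 27.50 ✓.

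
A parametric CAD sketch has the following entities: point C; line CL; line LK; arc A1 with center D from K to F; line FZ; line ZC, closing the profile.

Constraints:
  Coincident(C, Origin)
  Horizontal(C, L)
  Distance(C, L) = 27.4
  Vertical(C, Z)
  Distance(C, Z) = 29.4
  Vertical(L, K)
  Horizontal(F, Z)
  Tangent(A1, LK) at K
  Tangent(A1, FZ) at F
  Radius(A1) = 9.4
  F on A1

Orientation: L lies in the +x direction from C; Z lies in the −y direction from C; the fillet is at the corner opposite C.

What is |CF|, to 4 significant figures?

34.47

The virtual corner opposite C is at (27.40, -29.40). Tangency of A1 to LK means the radius DK is perpendicular to LK and the tangent condition forces DF to be normal to FZ, with radius 9.4, so the center D sits 9.4 in from both sides at D = (18.00, -20.00). That places the tangent points at K = (27.40, -20.00) on LK and F = (18.00, -29.40) on FZ. Then |CF| = |F − C| = 34.47.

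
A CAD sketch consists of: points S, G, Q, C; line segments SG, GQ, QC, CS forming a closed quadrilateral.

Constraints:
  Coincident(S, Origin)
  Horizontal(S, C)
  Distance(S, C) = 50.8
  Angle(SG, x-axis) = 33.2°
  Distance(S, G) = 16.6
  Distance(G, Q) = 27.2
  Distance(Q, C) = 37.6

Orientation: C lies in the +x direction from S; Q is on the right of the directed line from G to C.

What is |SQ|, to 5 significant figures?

25.134

Checks: |GQ| = 27.20 ✓; |QC| = 37.60 ✓.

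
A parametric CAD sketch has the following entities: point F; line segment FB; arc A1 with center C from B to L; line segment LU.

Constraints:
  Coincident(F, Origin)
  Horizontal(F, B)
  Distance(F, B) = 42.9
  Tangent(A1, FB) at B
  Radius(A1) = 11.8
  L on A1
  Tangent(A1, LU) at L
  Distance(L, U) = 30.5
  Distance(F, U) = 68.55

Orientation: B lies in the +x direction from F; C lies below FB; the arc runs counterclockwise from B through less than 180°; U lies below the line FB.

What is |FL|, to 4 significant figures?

39.08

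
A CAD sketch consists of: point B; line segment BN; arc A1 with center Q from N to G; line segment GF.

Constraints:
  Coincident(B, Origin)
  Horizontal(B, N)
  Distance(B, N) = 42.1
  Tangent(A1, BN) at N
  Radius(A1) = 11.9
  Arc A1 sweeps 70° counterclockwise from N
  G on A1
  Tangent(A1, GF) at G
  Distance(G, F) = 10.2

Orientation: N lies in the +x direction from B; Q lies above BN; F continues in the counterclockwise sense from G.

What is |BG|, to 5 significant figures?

53.855

B is at the origin; BN is horizontal with |BN| = 42.1 and N on the +x side, so N = (42.100, 0.0000). A1 meets BN tangentially, so QN is at right angles to BN, so Q = N + (0, 11.9) = (42.100, 11.900). On A1, N sits at bearing -90° from Q; a 70° counterclockwise sweep puts G at bearing -20°, so G = Q + 11.9·(cos -20°, sin -20°) = (53.282, 7.8300). Then |BG| = |G − B| = 53.855.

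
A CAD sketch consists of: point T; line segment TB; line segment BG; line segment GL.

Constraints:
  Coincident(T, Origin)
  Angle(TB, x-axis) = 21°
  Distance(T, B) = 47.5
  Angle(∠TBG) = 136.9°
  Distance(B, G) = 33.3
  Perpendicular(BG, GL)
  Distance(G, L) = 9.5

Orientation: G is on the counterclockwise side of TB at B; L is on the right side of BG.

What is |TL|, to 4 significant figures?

79.89

T is at the origin; TB runs at 21.0° with length 47.5, so B = 47.5·(cos 21.0°, sin 21.0°) = (44.35, 17.02). ∠TBG = 136.9°, so BG runs at 21.0° + (180° − 136.9°) = 64.10° from the x-axis; with |BG| = 33.3, G = B + 33.3·(cos 64.10°, sin 64.10°) = (58.89, 46.98). BG ⟂ GL; with |GL| = 9.5 on the right of BG, L = G + 9.5·(0.8996, -0.4368) = (67.44, 42.83). Then |TL| = |L − T| = 79.89.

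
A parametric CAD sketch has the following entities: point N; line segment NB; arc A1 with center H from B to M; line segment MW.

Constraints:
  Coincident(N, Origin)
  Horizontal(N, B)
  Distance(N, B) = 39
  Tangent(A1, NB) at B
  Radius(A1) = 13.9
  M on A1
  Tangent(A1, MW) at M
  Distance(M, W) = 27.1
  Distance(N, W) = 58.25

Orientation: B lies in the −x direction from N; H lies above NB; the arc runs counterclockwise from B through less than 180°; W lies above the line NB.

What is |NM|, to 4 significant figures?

32.96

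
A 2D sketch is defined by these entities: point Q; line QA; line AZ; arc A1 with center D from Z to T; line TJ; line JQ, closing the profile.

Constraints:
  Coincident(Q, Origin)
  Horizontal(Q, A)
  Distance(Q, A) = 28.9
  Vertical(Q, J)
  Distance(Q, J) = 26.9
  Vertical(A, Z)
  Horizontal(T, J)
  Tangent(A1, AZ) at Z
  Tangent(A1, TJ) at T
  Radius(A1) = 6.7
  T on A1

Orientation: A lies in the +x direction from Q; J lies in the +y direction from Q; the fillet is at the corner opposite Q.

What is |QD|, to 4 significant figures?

30.01

Q is at the origin; QA is horizontal with |QA| = 28.9 and A on the +x side, so A = (28.90, 0.000). QJ is vertical with |QJ| = 26.9 and J on the +y side, so J = (0.000, 26.90). The virtual corner opposite Q is at (28.90, 26.90). Tangency of A1 to AZ means the radius DZ is perpendicular to AZ and A1 meets TJ tangentially, so DT is at right angles to TJ, with radius 6.7, so the center D sits 6.7 in from both sides at D = (22.20, 20.20). Then |QD| = |D − Q| = 30.01.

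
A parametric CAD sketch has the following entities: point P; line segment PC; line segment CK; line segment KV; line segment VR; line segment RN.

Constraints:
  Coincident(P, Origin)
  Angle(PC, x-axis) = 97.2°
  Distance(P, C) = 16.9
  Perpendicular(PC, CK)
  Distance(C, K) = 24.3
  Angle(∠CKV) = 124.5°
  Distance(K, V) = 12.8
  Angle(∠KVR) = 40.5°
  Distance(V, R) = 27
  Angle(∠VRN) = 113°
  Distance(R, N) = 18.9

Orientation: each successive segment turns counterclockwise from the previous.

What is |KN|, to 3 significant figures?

26.3

P is at the origin; PC runs at 97.2° with length 16.9, so C = (-2.12, 16.8). PC is perpendicular to CK, so CK runs at -173°; with |CK| = 24.3, K = (-26.2, 13.7). ∠CKV = 124.5° gives KV at -117° from the x-axis; with |KV| = 12.8, V = (-32.1, 2.35). ∠KVR = 40.5° gives VR at 22.2° from the x-axis; with |VR| = 27.0, R = (-7.10, 12.5). ∠VRN = 113.0° gives RN at 89.2° from the x-axis; with |RN| = 18.9, N = (-6.83, 31.4). Then |KN| = |N − K| = 26.3.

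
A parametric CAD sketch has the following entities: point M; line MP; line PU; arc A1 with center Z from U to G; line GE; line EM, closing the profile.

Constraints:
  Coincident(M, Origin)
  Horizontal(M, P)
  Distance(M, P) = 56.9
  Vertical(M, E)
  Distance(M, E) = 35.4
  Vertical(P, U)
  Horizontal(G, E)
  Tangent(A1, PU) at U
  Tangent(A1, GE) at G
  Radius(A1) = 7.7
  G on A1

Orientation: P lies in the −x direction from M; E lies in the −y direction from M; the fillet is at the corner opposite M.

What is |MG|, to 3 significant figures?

60.6

M is at the origin; M and P share the same y with |MP| = 56.9 and P on the −x side, so P = (-56.9, 0.00). M and E share the same x with |ME| = 35.4 and E on the −y side, so E = (0.00, -35.4). The virtual corner opposite M is at (-56.9, -35.4). Tangency of A1 to PU means the radius ZU is perpendicular to PU and tangency of A1 to GE means the radius ZG is perpendicular to GE, with radius 7.7, so the center Z sits 7.7 in from both sides at Z = (-49.2, -27.7). That places the tangent points at U = (-56.9, -27.7) on PU and G = (-49.2, -35.4) on GE. Then |MG| = |G − M| = 60.6.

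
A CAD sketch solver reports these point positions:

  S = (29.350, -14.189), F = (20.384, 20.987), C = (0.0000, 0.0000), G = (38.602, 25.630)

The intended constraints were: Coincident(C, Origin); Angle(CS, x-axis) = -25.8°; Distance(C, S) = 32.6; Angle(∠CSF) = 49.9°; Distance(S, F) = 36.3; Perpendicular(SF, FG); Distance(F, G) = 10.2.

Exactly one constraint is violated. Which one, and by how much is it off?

Distance(F, G) = 10.2 — off by 8.60.

C = (0.00, 0.00) ✓; CS at -25.80° ✓; |CS| = 32.60 ✓; ∠CSF = 49.90° ✓; |SF| = 36.30 ✓; ∠(SF, FG) = 90.00° ✓; |FG| = 18.80 ✗.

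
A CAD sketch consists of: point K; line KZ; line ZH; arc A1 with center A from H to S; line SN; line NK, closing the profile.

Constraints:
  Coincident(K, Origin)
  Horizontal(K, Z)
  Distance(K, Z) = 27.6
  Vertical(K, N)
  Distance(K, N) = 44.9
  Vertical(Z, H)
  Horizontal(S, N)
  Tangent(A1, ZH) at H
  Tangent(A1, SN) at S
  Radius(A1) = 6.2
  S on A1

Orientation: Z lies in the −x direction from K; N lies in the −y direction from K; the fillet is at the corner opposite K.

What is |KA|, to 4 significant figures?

44.22

K and N share the same x with |KN| = 44.9 and N on the −y side, so N = (0.000, -44.90). The virtual corner opposite K is at (-27.60, -44.90). Tangency of A1 to ZH means the radius AH is perpendicular to ZH and the tangent condition forces AS to be normal to SN, with radius 6.2, so the center A sits 6.2 in from both sides at A = (-21.40, -38.70). Then |KA| = |A − K| = 44.22.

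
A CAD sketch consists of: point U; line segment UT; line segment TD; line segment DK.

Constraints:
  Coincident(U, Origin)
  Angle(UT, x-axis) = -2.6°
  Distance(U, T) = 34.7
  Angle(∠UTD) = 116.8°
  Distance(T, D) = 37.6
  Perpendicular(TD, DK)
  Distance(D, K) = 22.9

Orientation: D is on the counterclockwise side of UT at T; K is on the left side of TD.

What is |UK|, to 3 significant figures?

53.9

U is at the origin; UT runs at -2.6° with length 34.7, so T = 34.7·(cos -2.6°, sin -2.6°) = (34.7, -1.57). ∠UTD = 116.8°, so TD runs at -2.6° + (180° − 116.8°) = 60.6° from the x-axis; with |TD| = 37.6, D = T + 37.6·(cos 60.6°, sin 60.6°) = (53.1, 31.2). The perpendicularity gives DK at right angles to TD; with |DK| = 22.9 on the left of TD, K = D + 22.9·(-0.871, 0.491) = (33.2, 42.4). Then |UK| = |K − U| = 53.9.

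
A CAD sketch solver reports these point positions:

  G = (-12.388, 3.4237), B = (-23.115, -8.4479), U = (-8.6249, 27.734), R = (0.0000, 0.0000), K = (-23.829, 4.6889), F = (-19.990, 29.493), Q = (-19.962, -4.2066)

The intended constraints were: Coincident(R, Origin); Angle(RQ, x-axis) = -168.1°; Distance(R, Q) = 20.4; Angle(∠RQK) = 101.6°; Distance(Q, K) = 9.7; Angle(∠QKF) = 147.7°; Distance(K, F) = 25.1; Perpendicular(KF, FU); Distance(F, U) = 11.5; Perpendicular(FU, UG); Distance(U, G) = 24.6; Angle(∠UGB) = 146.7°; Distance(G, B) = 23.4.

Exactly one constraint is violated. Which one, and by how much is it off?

Distance(G, B) = 23.4 — off by 7.40.

R = (0.00, 0.00) ✓; RQ at -168.1° ✓; |RQ| = 20.40 ✓; ∠RQK = 101.6° ✓; |QK| = 9.700 ✓; ∠QKF = 147.7° ✓; |KF| = 25.10 ✓; ∠(KF, FU) = 90.00° ✓; |FU| = 11.50 ✓; ∠(FU, UG) = 90.00° ✓; |UG| = 24.60 ✓; ∠UGB = 146.7° ✓; |GB| = 16.00 ✗.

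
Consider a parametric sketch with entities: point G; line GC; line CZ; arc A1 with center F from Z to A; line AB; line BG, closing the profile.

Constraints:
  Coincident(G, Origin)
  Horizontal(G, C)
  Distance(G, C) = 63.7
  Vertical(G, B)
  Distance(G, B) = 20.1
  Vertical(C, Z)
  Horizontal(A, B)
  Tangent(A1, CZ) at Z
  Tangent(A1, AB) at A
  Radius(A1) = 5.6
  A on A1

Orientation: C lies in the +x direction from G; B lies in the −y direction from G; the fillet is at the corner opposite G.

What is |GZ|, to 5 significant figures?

65.329

G is at the origin; G and C share the same y with |GC| = 63.7 and C on the +x side, so C = (63.700, 0.0000). G and B share the same x with |GB| = 20.1 and B on the −y side, so B = (0.0000, -20.100). The virtual corner opposite G is at (63.700, -20.100). Since A1 is tangent to CZ there, FZ ⟂ CZ and tangency of A1 to AB means the radius FA is perpendicular to AB, with radius 5.6, so the center F sits 5.6 in from both sides at F = (58.100, -14.500). That places the tangent points at Z = (63.700, -14.500) on CZ and A = (58.100, -20.100) on AB. Then |GZ| = |Z − G| = 65.329.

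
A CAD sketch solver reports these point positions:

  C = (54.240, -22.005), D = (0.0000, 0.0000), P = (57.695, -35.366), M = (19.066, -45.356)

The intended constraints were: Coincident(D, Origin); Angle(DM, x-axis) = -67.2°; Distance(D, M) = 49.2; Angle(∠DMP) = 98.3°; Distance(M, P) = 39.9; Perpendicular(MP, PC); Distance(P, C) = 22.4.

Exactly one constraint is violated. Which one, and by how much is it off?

Distance(P, C) = 22.4 — off by 8.60.

D = (0.00, 0.00) ✓; DM at -67.20° ✓; |DM| = 49.20 ✓; ∠DMP = 98.30° ✓; |MP| = 39.90 ✓; ∠(MP, PC) = 90.00° ✓; |PC| = 13.80 ✗.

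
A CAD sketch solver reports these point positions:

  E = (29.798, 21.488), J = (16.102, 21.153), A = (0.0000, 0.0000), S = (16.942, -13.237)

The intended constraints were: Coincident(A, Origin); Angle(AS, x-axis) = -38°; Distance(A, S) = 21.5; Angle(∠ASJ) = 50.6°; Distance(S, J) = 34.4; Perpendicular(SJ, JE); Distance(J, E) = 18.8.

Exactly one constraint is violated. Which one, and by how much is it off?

Distance(J, E) = 18.8 — off by 5.10.

A = (0.00, 0.00) ✓; AS at -38.00° ✓; |AS| = 21.50 ✓; ∠ASJ = 50.60° ✓; |SJ| = 34.40 ✓; ∠(SJ, JE) = 90.00° ✓; |JE| = 13.70 ✗.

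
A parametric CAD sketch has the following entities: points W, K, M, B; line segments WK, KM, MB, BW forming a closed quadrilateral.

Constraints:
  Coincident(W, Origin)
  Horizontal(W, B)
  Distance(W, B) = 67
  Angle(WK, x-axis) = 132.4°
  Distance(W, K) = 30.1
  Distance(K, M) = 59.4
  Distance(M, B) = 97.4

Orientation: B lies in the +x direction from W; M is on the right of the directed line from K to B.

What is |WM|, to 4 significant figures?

43.69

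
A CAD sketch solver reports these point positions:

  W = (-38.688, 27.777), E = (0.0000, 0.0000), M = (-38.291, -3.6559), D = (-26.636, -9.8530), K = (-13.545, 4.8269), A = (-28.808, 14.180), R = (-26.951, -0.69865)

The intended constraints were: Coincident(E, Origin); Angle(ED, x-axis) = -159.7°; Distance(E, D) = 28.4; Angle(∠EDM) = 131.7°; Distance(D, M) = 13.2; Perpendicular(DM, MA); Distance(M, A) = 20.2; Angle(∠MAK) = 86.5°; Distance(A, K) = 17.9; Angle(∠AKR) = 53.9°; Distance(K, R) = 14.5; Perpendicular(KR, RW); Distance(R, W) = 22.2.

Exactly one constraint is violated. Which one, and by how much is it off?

Distance(R, W) = 22.2 — off by 8.60.

E = (0.00, 0.00) ✓; ED at -159.7° ✓; |ED| = 28.40 ✓; ∠EDM = 131.7° ✓; |DM| = 13.20 ✓; ∠(DM, MA) = 90.00° ✓; |MA| = 20.20 ✓; ∠MAK = 86.50° ✓; |AK| = 17.90 ✓; ∠AKR = 53.90° ✓; |KR| = 14.50 ✓; ∠(KR, RW) = 90.00° ✓; |RW| = 30.80 ✗.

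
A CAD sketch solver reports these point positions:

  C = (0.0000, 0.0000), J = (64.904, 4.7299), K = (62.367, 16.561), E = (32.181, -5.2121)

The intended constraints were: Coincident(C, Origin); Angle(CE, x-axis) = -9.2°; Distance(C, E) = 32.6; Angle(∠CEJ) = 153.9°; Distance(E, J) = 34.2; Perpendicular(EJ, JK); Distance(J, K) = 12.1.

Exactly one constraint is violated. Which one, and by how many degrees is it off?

Perpendicular(EJ, JK) — off by 4.80°.

C = (0.00, 0.00) ✓; CE at -9.200° ✓; |CE| = 32.60 ✓; ∠CEJ = 153.9° ✓; |EJ| = 34.20 ✓; ∠(EJ, JK) = 85.20° ✗; |JK| = 12.10 ✓.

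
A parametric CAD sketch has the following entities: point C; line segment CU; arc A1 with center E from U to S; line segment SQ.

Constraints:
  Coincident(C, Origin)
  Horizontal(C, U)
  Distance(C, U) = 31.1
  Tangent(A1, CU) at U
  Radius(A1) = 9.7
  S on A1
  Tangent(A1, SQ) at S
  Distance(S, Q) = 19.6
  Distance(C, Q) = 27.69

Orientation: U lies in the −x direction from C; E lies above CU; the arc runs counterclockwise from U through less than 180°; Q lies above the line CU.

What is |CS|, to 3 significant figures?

23.0

Checks: |ES| = 9.700 ✓; ∠(ES, SQ) = 90.00° ✓; |SQ| = 19.60 ✓; |CQ| = 27.69 ✓.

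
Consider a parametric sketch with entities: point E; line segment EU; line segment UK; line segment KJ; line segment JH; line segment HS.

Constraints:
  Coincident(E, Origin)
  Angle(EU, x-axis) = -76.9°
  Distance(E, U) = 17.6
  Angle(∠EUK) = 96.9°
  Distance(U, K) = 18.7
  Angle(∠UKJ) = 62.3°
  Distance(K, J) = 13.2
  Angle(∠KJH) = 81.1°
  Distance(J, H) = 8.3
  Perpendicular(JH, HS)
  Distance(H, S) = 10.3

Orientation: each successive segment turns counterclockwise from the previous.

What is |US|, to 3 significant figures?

12.1

E is at the origin; EU runs at -76.9° with length 17.6, so U = (3.99, -17.1). ∠EUK = 96.9° gives UK at 6.20° from the x-axis; with |UK| = 18.7, K = (22.6, -15.1). ∠UKJ = 62.3° gives KJ at 124° from the x-axis; with |KJ| = 13.2, J = (15.2, -4.17). ∠KJH = 81.1° gives JH at -137° from the x-axis; with |JH| = 8.3, H = (9.13, -9.81). JH is perpendicular to HS, so HS runs at -47.2°; with |HS| = 10.3, S = (16.1, -17.4). Then |US| = |S − U| = 12.1.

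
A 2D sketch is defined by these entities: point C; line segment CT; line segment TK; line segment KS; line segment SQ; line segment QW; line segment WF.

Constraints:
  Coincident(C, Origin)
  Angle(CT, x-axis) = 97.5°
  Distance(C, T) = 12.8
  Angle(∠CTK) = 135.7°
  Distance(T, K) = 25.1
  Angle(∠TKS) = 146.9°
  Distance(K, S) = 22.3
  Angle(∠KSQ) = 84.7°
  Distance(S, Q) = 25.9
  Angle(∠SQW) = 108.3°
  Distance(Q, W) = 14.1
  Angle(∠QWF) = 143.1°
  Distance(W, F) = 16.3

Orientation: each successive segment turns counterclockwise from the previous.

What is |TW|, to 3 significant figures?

31.2

∠KSQ = 84.7° gives SQ at -89.8° from the x-axis; with |SQ| = 25.9, Q = (-43.5, 4.30). ∠SQW = 108.3° gives QW at -18.1° from the x-axis; with |QW| = 14.1, W = (-30.1, -0.0855). Then |TW| = |W − T| = 31.2.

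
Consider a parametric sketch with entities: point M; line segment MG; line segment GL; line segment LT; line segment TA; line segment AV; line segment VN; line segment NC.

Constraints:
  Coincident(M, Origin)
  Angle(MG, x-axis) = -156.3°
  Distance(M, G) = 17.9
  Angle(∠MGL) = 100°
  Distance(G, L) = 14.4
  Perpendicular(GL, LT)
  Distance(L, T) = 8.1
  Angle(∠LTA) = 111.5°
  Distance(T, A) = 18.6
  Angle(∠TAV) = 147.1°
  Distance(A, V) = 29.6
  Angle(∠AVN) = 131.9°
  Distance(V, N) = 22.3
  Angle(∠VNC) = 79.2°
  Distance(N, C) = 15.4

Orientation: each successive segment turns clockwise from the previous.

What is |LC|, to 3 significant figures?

45.8

M is at the origin; MG runs at -156.3° with length 17.9, so G = (-16.4, -7.19). ∠MGL = 100.0° gives GL at 124° from the x-axis; with |GL| = 14.4, L = (-24.4, 4.79). GL ⟂ LT, so LT runs at 33.7°; with |LT| = 8.1, T = (-17.6, 9.28). ∠LTA = 111.5° gives TA at -34.8° from the x-axis; with |TA| = 18.6, A = (-2.37, -1.34). ∠TAV = 147.1° gives AV at -67.7° from the x-axis; with |AV| = 29.6, V = (8.86, -28.7). ∠AVN = 131.9° gives VN at -116° from the x-axis; with |VN| = 22.3, N = (-0.842, -48.8). ∠VNC = 79.2° gives NC at 143° from the x-axis; with |NC| = 15.4, C = (-13.2, -39.6). Then |LC| = |C − L| = 45.8.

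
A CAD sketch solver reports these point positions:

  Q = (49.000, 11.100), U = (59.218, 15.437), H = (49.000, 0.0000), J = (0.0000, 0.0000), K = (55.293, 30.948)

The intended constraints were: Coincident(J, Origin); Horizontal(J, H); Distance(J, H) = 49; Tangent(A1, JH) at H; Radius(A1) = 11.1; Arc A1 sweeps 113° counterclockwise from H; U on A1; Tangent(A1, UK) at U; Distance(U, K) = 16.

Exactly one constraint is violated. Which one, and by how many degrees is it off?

Tangent(A1, UK) at U — off by 8.80°.

J = (0.00, 0.00) ✓; J.y = 0.00, H.y = 0.00 ✓; |JH| = 49.00 ✓; ∠(QH, HJ) = 90.00° ✓; |QH| = 11.10 ✓; bearing(Q→U) − bearing(Q→H) = 113.0° ✓; |QU| = 11.10 ✓; ∠(QU, UK) = 98.80° ✗; |UK| = 16.00 ✓.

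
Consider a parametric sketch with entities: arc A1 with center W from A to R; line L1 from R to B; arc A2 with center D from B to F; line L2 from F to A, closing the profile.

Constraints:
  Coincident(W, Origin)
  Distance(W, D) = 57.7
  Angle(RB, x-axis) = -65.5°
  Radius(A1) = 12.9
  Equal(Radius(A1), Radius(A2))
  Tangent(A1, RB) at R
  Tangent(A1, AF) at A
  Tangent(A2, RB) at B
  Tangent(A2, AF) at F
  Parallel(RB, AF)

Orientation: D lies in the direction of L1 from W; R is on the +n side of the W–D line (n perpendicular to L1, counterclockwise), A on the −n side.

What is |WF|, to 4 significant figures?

59.12

Tangency of A1 to both parallel lines with radius 12.9 puts R and A at W ± 12.9·n: R = (11.74, 5.350), A = (-11.74, -5.350). Equal radii place B and F the same way about D: B = D + 12.9·n = (35.67, -47.16), F = D − 12.9·n = (12.19, -57.85). Then |WF| = |F − W| = 59.12.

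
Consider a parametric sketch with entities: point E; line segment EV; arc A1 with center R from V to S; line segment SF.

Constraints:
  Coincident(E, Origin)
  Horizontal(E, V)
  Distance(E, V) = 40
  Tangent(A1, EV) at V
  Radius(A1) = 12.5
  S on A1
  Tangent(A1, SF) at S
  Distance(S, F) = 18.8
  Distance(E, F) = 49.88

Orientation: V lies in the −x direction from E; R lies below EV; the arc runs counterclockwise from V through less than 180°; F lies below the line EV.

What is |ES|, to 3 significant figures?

53.4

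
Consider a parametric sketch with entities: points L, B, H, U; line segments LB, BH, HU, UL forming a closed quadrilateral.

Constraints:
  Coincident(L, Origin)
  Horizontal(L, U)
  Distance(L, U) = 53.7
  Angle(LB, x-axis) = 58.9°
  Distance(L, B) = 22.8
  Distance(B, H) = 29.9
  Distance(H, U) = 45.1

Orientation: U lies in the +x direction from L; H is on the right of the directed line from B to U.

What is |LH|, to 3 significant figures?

14.2

L is at the origin; L and U share the same y with |LU| = 53.7 and U in +x, so U = (53.7, 0). LB runs at 58.9° with |LB| = 22.8, so B = (11.8, 19.5). H is determined by |BH| = 29.9 and |HU| = 45.1 together: it lies at the intersection of circle(B, 29.9) and circle(U, 45.1). With |BU| = 46.2, the foot of the radical line on BU is 10.8 from B and the perpendicular offset is √(29.9² − 10.8²) = 27.9. Taking the right-of-BU solution: H = (9.79, -10.3).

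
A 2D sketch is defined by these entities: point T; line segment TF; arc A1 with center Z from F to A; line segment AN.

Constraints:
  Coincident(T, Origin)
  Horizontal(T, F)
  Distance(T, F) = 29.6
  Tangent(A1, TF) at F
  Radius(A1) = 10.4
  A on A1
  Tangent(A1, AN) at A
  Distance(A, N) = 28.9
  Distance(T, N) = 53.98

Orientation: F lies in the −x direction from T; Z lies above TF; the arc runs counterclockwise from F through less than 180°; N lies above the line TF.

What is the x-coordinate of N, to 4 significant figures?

-35.68

T is at the origin; T and F share the same y with |TF| = 29.6 and F on the −x side, so F = (-29.60, 0.000). Tangency of A1 to TF means the radius ZF is perpendicular to TF, so Z = F + (0, 10.4) = (-29.60, 10.40). Since ZA ⟂ AN (tangency), |ZN| = √(10.4² + 28.9²) = 30.71 regardless of where A sits on A1. So N lies on both circle(T, 53.98) and circle(Z, 30.71); the above-TF intersection is N = (-35.68, 40.51). A is the foot of the tangent from N: A = (-20.71, 15.79).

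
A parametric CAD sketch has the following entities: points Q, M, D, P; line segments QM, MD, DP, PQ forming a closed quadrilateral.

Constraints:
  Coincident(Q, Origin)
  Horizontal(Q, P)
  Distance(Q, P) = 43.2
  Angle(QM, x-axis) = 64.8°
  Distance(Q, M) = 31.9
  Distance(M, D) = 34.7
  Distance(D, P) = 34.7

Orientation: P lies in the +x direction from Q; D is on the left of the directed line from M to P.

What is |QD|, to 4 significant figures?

58.92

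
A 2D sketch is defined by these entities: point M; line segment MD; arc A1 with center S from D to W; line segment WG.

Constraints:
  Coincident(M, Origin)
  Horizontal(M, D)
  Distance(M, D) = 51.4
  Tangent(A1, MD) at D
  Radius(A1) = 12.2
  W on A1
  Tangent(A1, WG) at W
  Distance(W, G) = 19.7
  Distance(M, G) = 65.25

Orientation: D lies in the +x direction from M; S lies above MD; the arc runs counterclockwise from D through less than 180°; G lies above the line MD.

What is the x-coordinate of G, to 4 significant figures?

55.01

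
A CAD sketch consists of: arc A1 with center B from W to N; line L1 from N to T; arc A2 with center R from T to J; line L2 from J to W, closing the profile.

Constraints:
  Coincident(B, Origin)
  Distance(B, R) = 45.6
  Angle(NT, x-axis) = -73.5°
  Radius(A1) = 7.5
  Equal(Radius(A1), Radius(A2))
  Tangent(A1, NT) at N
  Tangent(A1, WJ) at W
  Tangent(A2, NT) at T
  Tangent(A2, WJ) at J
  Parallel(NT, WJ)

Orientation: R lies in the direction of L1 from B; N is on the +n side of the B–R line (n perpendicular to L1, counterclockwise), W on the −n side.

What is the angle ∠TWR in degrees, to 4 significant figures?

8.868°

Tangency of A1 to both parallel lines with radius 7.5 puts N and W at B ± 7.5·n: N = (7.191, 2.130), W = (-7.191, -2.130). Equal radii place T and J the same way about R: T = R + 7.5·n = (20.14, -41.59), J = R − 7.5·n = (5.760, -45.85). Then cos ∠TWR = WT·WR / (|WT||WR|), giving 8.868°.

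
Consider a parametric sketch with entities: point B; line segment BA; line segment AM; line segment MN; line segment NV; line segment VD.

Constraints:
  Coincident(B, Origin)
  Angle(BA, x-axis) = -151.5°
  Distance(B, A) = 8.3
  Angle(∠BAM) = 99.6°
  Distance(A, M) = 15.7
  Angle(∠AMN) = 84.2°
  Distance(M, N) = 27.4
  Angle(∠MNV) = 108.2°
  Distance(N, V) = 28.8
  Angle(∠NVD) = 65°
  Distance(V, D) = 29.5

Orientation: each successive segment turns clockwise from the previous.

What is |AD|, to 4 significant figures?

9.921

B is at the origin; BA runs at -151.5° with length 8.3, so A = (-7.294, -3.960). ∠BAM = 99.6° gives AM at 128.1° from the x-axis; with |AM| = 15.7, M = (-16.98, 8.394). ∠AMN = 84.2° gives MN at 32.30° from the x-axis; with |MN| = 27.4, N = (6.179, 23.04). ∠MNV = 108.2° gives NV at -39.50° from the x-axis; with |NV| = 28.8, V = (28.40, 4.717). ∠NVD = 65.0° gives VD at -154.5° from the x-axis; with |VD| = 29.5, D = (1.775, -7.983). Then |AD| = |D − A| = 9.921.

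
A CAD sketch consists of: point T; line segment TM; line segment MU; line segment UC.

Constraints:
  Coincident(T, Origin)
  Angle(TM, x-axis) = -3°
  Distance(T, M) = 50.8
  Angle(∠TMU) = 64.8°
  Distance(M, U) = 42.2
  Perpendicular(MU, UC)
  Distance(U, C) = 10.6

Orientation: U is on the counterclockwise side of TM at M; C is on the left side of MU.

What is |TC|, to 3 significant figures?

40.9

T is at the origin; TM runs at -3.0° with length 50.8, so M = 50.8·(cos -3.0°, sin -3.0°) = (50.7, -2.66). ∠TMU = 64.8°, so MU runs at -3.0° + (180° − 64.8°) = 112° from the x-axis; with |MU| = 42.2, U = M + 42.2·(cos 112°, sin 112°) = (34.8, 36.4). The perpendicularity gives UC at right angles to MU; with |UC| = 10.6 on the left of MU, C = U + 10.6·(-0.926, -0.378) = (25.0, 32.4). Then |TC| = |C − T| = 40.9.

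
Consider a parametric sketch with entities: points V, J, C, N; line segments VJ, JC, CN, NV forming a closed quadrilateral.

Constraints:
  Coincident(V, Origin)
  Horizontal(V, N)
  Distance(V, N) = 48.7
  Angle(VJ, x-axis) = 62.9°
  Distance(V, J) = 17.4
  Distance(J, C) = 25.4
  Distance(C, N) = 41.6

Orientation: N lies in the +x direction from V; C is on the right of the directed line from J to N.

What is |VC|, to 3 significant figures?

12.9

Checks: V = (0.00, 0.00) ✓; |JC| = 25.40 ✓; |CN| = 41.60 ✓.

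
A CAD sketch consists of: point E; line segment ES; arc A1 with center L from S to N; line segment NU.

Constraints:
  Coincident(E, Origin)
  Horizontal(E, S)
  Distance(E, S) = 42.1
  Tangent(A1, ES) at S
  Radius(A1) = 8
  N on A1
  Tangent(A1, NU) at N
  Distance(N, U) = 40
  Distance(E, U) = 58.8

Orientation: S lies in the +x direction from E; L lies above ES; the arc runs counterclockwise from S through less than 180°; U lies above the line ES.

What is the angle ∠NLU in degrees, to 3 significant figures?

78.7°

Checks: |LN| = 8.000 ✓; ∠(LN, NU) = 90.00° ✓; |NU| = 40.00 ✓; |EU| = 58.80 ✓.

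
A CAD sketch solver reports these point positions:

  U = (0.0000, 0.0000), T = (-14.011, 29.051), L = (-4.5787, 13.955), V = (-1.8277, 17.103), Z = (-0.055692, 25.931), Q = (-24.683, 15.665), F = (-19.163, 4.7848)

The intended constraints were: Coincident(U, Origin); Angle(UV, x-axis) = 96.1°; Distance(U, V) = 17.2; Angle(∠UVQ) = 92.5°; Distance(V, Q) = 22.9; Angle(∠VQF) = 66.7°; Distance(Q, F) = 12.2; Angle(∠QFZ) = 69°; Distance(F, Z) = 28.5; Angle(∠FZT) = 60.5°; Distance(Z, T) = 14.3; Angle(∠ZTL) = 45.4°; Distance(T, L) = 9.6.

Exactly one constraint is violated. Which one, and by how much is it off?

Distance(T, L) = 9.6 — off by 8.20.

U = (0.00, 0.00) ✓; UV at 96.10° ✓; |UV| = 17.20 ✓; ∠UVQ = 92.50° ✓; |VQ| = 22.90 ✓; ∠VQF = 66.70° ✓; |QF| = 12.20 ✓; ∠QFZ = 69.00° ✓; |FZ| = 28.50 ✓; ∠FZT = 60.50° ✓; |ZT| = 14.30 ✓; ∠ZTL = 45.40° ✓; |TL| = 17.80 ✗.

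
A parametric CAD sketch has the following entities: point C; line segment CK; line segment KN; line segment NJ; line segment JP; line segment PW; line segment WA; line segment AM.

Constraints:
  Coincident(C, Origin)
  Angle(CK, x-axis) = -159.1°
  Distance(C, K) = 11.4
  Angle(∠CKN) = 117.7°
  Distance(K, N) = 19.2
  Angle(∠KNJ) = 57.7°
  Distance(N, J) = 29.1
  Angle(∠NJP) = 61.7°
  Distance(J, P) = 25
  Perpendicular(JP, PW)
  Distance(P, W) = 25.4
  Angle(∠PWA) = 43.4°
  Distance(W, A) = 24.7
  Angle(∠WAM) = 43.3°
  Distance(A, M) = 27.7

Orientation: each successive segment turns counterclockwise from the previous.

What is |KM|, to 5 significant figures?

12.463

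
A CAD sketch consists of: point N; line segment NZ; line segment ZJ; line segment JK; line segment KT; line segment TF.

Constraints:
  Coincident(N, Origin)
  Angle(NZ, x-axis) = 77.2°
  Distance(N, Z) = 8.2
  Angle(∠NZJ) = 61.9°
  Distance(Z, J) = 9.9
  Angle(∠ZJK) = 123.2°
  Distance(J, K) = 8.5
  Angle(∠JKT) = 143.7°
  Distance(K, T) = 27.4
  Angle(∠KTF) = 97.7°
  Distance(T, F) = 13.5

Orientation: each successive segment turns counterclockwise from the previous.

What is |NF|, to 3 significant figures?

28.6

N is at the origin; NZ runs at 77.2° with length 8.2, so Z = (1.82, 8.00). ∠NZJ = 61.9° gives ZJ at -165° from the x-axis; with |ZJ| = 9.9, J = (-7.73, 5.38). ∠ZJK = 123.2° gives JK at -108° from the x-axis; with |JK| = 8.5, K = (-10.3, -2.70). ∠JKT = 143.7° gives KT at -71.6° from the x-axis; with |KT| = 27.4, T = (-1.70, -28.7). ∠KTF = 97.7° gives TF at 10.7° from the x-axis; with |TF| = 13.5, F = (11.6, -26.2). Then |NF| = |F − N| = 28.6.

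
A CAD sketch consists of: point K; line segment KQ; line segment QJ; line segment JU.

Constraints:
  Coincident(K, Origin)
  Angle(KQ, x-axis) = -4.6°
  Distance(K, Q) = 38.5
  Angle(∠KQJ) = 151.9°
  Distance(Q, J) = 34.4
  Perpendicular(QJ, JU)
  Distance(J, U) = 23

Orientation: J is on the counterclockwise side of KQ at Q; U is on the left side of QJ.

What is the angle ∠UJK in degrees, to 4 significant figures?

75.14°

K is at the origin; KQ runs at -4.6° with length 38.5, so Q = 38.5·(cos -4.6°, sin -4.6°) = (38.38, -3.088). ∠KQJ = 151.9°, so QJ runs at -4.6° + (180° − 151.9°) = 23.50° from the x-axis; with |QJ| = 34.4, J = Q + 34.4·(cos 23.50°, sin 23.50°) = (69.92, 10.63). QJ is perpendicular to JU; with |JU| = 23.0 on the left of QJ, U = J + 23.0·(-0.3987, 0.9171) = (60.75, 31.72). Then cos ∠UJK = JU·JK / (|JU||JK|), giving 75.14°.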